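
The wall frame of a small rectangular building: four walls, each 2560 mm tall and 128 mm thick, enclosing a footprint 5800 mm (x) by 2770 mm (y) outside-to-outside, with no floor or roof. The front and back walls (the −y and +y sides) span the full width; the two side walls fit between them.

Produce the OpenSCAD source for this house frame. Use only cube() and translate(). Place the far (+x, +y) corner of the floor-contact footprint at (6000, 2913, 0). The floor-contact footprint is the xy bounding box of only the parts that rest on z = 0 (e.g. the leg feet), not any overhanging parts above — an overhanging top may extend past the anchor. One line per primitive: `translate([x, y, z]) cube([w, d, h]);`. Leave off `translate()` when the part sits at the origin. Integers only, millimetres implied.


translate([200, 143, 0]) cube([5800, 128, 2560]);
translate([200, 2785, 0]) cube([5800, 128, 2560]);
translate([200, 271, 0]) cube([128, 2514, 2560]);
translate([5872, 271, 0]) cube([128, 2514, 2560]);


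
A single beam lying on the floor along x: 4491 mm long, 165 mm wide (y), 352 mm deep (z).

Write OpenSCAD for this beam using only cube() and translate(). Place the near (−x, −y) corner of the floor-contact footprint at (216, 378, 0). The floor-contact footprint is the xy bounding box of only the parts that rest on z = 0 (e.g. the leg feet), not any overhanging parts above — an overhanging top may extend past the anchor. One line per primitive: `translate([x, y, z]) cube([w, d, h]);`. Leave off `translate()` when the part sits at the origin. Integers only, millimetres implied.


translate([216, 378, 0]) cube([4491, 165, 352]);


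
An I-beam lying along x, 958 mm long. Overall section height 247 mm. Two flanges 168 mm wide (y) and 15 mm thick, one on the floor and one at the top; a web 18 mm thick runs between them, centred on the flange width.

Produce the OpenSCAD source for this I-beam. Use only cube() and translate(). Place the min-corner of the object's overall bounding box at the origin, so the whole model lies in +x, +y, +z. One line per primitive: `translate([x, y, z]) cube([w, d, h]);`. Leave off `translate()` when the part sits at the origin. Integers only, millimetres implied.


cube([958, 168, 15]);
translate([0, 75, 15]) cube([958, 18, 217]);
translate([0, 0, 232]) cube([958, 168, 15]);


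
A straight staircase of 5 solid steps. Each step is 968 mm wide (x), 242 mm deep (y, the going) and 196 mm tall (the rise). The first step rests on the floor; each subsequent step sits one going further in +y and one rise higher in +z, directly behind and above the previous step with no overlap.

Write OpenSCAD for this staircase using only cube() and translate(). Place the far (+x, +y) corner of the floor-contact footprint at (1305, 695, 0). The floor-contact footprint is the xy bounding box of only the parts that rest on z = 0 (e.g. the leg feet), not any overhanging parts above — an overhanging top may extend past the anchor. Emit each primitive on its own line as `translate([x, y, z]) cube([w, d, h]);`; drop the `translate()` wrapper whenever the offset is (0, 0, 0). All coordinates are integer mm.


translate([337, 453, 0]) cube([968, 242, 196]);
translate([337, 695, 196]) cube([968, 242, 196]);
translate([337, 937, 392]) cube([968, 242, 196]);
translate([337, 1179, 588]) cube([968, 242, 196]);
translate([337, 1421, 784]) cube([968, 242, 196]);


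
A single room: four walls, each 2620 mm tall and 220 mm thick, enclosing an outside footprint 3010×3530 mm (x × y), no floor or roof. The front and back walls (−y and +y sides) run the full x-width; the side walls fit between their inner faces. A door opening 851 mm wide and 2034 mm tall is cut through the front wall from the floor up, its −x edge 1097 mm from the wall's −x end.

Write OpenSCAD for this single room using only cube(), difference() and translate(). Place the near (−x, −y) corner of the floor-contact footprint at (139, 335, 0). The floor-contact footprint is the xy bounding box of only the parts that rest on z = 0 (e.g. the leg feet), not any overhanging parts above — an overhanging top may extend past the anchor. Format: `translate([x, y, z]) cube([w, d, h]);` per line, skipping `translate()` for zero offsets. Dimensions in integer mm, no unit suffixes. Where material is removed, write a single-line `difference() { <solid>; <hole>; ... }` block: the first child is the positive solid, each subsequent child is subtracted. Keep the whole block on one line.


difference() { translate([139, 335, 0]) cube([3010, 220, 2620]); translate([1236, 335, 0]) cube([851, 220, 2034]); }
translate([139, 3645, 0]) cube([3010, 220, 2620]);
translate([139, 555, 0]) cube([220, 3090, 2620]);
translate([2929, 555, 0]) cube([220, 3090, 2620]);


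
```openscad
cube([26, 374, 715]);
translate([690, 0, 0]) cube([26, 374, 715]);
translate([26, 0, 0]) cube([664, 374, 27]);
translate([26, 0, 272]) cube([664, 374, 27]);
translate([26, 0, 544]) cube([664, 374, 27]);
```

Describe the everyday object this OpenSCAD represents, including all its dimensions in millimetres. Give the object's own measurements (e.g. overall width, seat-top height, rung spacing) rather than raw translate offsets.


An open bookshelf. Two side panels, each 26 mm thick, 374 mm deep and 715 mm tall, stand 716 mm apart (outside-to-outside). Between them sit 3 shelves, each 27 mm thick and 374 mm deep, spanning the full gap between the sides. The bottom shelf rests on the floor (its underside at z = 0) and the clear gap between one shelf's top and the next shelf's underside is 245 mm.


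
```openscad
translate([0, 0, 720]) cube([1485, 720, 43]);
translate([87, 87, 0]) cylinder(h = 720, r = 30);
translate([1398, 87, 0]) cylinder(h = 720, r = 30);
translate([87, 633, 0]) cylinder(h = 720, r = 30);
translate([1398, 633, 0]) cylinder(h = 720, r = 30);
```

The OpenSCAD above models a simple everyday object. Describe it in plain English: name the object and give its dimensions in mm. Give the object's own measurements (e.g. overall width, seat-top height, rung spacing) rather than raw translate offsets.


A table: top 1485 mm (x) × 720 mm (y), 43 mm thick, upper face at z = 763 mm, on four round legs of 60 mm diameter, each leg's bounding box inset 57 mm from the nearest pair of top edges from z = 0 to the bottom of the top.


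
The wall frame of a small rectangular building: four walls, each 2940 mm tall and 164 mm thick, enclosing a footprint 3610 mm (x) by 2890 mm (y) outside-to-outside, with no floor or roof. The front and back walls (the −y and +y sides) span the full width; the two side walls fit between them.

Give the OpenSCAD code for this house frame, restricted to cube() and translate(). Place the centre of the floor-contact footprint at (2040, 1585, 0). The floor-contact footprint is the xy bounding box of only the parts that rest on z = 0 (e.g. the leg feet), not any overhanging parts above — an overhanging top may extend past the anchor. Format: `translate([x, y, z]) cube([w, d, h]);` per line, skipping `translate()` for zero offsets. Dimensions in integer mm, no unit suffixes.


translate([235, 140, 0]) cube([3610, 164, 2940]);
translate([235, 2866, 0]) cube([3610, 164, 2940]);
translate([235, 304, 0]) cube([164, 2562, 2940]);
translate([3681, 304, 0]) cube([164, 2562, 2940]);


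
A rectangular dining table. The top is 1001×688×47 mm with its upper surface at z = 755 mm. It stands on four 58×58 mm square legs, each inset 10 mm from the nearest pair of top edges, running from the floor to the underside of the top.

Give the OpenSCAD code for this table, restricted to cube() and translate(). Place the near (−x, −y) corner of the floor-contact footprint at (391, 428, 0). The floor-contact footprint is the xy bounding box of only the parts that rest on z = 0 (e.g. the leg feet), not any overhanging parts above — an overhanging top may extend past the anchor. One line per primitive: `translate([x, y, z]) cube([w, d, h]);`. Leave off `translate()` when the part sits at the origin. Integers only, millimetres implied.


translate([381, 418, 708]) cube([1001, 688, 47]);
translate([391, 428, 0]) cube([58, 58, 708]);
translate([1314, 428, 0]) cube([58, 58, 708]);
translate([391, 1038, 0]) cube([58, 58, 708]);
translate([1314, 1038, 0]) cube([58, 58, 708]);


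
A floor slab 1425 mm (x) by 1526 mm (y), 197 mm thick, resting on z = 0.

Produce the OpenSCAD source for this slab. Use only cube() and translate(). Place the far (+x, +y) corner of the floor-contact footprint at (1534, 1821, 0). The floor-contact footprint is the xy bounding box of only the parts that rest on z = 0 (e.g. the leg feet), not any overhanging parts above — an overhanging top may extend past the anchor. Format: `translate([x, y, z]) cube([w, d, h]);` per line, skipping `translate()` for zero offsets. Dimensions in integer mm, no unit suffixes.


translate([109, 295, 0]) cube([1425, 1526, 197]);


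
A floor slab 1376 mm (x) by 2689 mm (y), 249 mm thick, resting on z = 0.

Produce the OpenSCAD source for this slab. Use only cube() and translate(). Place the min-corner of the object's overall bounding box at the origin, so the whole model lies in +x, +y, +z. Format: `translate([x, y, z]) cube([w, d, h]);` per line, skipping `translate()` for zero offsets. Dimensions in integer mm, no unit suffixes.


cube([1376, 2689, 249]);


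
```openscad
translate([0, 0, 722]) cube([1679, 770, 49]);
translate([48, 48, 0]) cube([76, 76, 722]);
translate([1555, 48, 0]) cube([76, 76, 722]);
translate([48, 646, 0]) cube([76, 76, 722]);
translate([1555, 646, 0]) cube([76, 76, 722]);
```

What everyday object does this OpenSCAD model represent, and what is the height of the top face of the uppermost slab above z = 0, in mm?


A table. The table height is 771 mm.

A 1679×770×49 slab sits at z = 722 on four 76 mm square posts — a table. The top surface is at 722 + 49 = 771 mm.


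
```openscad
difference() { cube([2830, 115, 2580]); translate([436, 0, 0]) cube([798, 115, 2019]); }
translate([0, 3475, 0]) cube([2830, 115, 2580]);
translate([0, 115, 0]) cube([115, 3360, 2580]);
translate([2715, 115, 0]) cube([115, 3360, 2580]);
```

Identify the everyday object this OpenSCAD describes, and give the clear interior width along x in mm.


A single room. The interior width is 2600 mm.

Four walls enclosing a rectangle with a door in the front wall — a room. Outside width 2830 minus two 115 mm walls gives 2600 mm.


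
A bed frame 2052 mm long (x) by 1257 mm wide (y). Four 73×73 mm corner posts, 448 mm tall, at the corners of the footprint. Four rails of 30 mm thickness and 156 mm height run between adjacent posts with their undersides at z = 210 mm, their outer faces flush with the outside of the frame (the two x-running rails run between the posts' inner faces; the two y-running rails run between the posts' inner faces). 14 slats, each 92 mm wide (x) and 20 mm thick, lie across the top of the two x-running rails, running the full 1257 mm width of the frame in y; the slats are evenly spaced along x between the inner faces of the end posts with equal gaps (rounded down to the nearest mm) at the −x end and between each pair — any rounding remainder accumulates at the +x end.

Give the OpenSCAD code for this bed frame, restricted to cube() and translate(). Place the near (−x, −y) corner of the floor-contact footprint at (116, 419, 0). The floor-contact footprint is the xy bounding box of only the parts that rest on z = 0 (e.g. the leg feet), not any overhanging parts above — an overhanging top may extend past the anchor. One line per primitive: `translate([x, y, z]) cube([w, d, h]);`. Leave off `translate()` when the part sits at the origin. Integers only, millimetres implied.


// slat z = rail_z + rail_h = 210 + 156 = 366
// slat gap = ⌊(1906 − 14·92) / 15⌋ = 41
translate([116, 419, 0]) cube([73, 73, 448]);
translate([116, 1603, 0]) cube([73, 73, 448]);
translate([2095, 419, 0]) cube([73, 73, 448]);
translate([2095, 1603, 0]) cube([73, 73, 448]);
translate([189, 419, 210]) cube([1906, 30, 156]);
translate([189, 1646, 210]) cube([1906, 30, 156]);
translate([116, 492, 210]) cube([30, 1111, 156]);
translate([2138, 492, 210]) cube([30, 1111, 156]);
translate([230, 419, 366]) cube([92, 1257, 20]);
translate([363, 419, 366]) cube([92, 1257, 20]);
translate([496, 419, 366]) cube([92, 1257, 20]);
translate([629, 419, 366]) cube([92, 1257, 20]);
translate([762, 419, 366]) cube([92, 1257, 20]);
translate([895, 419, 366]) cube([92, 1257, 20]);
translate([1028, 419, 366]) cube([92, 1257, 20]);
translate([1161, 419, 366]) cube([92, 1257, 20]);
translate([1294, 419, 366]) cube([92, 1257, 20]);
translate([1427, 419, 366]) cube([92, 1257, 20]);
translate([1560, 419, 366]) cube([92, 1257, 20]);
translate([1693, 419, 366]) cube([92, 1257, 20]);
translate([1826, 419, 366]) cube([92, 1257, 20]);
translate([1959, 419, 366]) cube([92, 1257, 20]);


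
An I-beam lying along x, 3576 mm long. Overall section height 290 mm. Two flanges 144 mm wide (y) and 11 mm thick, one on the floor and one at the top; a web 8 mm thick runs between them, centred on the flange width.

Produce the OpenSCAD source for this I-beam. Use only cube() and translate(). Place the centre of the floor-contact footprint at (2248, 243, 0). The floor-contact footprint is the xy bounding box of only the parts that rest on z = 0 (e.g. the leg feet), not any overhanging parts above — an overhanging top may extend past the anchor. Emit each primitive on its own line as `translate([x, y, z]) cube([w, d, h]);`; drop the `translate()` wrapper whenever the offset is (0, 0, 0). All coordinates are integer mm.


translate([460, 171, 0]) cube([3576, 144, 11]);
translate([460, 239, 11]) cube([3576, 8, 268]);
translate([460, 171, 279]) cube([3576, 144, 11]);


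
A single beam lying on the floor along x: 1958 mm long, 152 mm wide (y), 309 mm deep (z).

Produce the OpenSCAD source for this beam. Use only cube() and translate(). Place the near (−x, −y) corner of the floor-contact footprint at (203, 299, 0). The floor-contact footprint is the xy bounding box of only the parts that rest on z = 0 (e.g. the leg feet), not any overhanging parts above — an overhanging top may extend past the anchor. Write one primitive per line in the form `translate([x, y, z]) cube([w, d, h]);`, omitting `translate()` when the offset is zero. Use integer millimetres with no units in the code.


translate([203, 299, 0]) cube([1958, 152, 309]);


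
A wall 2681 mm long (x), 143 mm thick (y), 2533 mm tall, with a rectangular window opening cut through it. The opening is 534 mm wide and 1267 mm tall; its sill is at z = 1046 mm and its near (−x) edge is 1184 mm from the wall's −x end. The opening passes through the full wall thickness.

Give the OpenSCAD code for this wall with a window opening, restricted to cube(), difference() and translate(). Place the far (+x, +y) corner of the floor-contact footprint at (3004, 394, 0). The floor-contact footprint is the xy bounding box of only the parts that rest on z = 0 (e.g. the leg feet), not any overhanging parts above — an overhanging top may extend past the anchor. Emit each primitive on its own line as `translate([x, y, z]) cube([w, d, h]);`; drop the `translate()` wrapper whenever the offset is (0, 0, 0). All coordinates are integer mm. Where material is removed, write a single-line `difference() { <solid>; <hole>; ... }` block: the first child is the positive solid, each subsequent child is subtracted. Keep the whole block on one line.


difference() { translate([323, 251, 0]) cube([2681, 143, 2533]); translate([1507, 251, 1046]) cube([534, 143, 1267]); }


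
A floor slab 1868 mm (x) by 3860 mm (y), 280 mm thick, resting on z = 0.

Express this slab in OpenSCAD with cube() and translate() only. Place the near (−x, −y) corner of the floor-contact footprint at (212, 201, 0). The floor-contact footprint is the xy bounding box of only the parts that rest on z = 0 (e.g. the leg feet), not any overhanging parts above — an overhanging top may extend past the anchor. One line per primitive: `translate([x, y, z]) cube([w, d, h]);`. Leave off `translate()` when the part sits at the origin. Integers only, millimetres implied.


translate([212, 201, 0]) cube([1868, 3860, 280]);


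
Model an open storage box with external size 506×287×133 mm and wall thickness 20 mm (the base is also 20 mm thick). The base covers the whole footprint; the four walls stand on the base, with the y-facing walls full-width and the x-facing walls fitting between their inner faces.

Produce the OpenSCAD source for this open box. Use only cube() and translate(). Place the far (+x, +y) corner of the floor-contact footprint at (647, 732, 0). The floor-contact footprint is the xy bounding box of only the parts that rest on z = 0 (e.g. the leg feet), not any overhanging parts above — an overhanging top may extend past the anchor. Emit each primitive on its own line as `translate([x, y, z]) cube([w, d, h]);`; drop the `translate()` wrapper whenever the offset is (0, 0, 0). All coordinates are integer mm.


translate([141, 445, 0]) cube([506, 287, 20]);
translate([141, 445, 20]) cube([506, 20, 113]);
translate([141, 712, 20]) cube([506, 20, 113]);
translate([141, 465, 20]) cube([20, 247, 113]);
translate([627, 465, 20]) cube([20, 247, 113]);


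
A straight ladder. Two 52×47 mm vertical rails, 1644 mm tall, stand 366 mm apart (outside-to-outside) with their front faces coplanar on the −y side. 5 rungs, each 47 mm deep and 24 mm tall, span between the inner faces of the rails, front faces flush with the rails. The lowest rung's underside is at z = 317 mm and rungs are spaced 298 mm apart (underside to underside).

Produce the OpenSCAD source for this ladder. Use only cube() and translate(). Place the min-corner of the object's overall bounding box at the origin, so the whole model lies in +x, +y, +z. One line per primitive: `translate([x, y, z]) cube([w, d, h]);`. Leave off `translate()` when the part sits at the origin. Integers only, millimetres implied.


cube([52, 47, 1644]);
translate([314, 0, 0]) cube([52, 47, 1644]);
translate([52, 0, 317]) cube([262, 47, 24]);
translate([52, 0, 615]) cube([262, 47, 24]);
translate([52, 0, 913]) cube([262, 47, 24]);
translate([52, 0, 1211]) cube([262, 47, 24]);
translate([52, 0, 1509]) cube([262, 47, 24]);


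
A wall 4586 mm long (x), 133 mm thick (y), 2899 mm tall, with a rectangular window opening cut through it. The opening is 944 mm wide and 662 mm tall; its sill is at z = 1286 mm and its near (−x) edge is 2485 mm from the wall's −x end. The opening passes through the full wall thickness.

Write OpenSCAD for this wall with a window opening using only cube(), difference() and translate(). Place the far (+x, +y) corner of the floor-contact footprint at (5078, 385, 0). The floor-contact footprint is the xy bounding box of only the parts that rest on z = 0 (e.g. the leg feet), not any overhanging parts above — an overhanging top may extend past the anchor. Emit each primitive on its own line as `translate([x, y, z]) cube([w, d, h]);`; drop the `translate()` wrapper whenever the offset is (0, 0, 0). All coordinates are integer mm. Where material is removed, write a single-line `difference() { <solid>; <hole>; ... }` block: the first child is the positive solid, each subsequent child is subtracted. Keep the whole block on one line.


difference() { translate([492, 252, 0]) cube([4586, 133, 2899]); translate([2977, 252, 1286]) cube([944, 133, 662]); }


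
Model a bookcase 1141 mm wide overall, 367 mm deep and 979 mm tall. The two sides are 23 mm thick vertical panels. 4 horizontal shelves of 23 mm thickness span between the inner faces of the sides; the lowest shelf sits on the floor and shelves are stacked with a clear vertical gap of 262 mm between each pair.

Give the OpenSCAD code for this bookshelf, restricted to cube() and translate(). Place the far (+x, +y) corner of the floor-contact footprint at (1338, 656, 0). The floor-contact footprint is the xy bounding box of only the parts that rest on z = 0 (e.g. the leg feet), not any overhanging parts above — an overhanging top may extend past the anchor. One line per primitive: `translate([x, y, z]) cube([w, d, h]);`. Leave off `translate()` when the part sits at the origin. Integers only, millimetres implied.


translate([197, 289, 0]) cube([23, 367, 979]);
translate([1315, 289, 0]) cube([23, 367, 979]);
translate([220, 289, 0]) cube([1095, 367, 23]);
translate([220, 289, 285]) cube([1095, 367, 23]);
translate([220, 289, 570]) cube([1095, 367, 23]);
translate([220, 289, 855]) cube([1095, 367, 23]);


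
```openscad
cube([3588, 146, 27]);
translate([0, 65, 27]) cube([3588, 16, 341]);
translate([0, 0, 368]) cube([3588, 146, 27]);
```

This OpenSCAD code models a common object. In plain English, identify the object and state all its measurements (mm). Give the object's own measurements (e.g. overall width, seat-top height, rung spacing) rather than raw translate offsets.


An I-beam lying along x, 3588 mm long. Overall section height 395 mm. Two flanges 146 mm wide (y) and 27 mm thick, one on the floor and one at the top; a web 16 mm thick runs between them, centred on the flange width.


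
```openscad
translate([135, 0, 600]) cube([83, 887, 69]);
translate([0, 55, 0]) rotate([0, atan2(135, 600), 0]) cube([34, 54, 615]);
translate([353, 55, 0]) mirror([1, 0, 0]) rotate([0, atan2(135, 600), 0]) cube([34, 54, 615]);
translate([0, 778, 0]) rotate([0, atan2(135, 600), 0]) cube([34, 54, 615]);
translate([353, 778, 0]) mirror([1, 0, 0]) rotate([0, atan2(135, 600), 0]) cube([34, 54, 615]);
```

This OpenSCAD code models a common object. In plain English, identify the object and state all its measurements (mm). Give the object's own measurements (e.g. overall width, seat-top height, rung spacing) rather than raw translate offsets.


A sawhorse. A 83×887×69 mm beam (x, y, z) sits on two A-frame leg pairs. Each pair is two raked legs of 34×54 mm section (54 mm along y) splaying symmetrically in x. Each leg rises 600 mm vertically over 135 mm of horizontal reach and is 615 mm long along its own axis. Every leg's outer bottom edge rests on the floor and its outer top edge meets a bottom edge of the beam — the left legs (tilting toward +x) meet the beam's −x bottom edge, the right legs (their mirror images, tilting toward −x) meet its +x bottom edge — so the leg tops tuck under the beam, the beam's underside is 600 mm above the floor, and the feet are 353 mm apart outside-to-outside with the beam centred between them. The two leg pairs are set in 55 mm from either end of the beam.


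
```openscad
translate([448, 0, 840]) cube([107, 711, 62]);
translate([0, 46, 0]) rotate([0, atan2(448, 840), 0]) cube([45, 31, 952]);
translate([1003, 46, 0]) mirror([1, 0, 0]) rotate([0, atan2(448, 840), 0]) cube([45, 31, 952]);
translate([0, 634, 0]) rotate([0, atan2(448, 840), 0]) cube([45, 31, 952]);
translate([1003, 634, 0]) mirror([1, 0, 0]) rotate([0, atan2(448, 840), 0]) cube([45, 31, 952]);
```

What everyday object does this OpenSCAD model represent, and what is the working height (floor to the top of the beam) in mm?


A sawhorse. The overall height is 902 mm.

A beam across two mirrored pairs of raked legs — a sawhorse. The beam's underside is at z = 840 (matching the legs' vertical rise in atan2(448, 840)) and the beam is 62 mm tall, so its top is at 840 + 62 = 902 mm. The raked legs top out at the beam's underside, so that is the highest point.


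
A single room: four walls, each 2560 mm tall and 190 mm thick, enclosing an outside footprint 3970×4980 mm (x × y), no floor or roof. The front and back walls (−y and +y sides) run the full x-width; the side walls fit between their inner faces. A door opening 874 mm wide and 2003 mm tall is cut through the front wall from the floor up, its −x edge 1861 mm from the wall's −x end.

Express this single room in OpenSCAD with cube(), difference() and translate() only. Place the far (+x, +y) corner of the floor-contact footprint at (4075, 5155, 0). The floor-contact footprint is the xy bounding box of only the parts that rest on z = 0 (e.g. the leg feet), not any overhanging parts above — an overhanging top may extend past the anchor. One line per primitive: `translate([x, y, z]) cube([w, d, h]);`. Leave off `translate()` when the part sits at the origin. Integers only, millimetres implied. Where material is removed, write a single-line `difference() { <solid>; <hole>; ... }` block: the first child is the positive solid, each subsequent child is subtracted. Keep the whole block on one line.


difference() { translate([105, 175, 0]) cube([3970, 190, 2560]); translate([1966, 175, 0]) cube([874, 190, 2003]); }
translate([105, 4965, 0]) cube([3970, 190, 2560]);
translate([105, 365, 0]) cube([190, 4600, 2560]);
translate([3885, 365, 0]) cube([190, 4600, 2560]);


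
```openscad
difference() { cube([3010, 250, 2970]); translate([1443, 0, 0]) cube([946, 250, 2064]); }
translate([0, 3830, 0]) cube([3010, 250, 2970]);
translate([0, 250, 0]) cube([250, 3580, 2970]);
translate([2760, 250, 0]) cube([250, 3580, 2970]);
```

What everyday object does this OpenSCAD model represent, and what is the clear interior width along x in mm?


A single room. The interior width is 2510 mm.

Four walls enclosing a rectangle with a door in the front wall — a room. Outside width 3010 minus two 250 mm walls gives 2510 mm.


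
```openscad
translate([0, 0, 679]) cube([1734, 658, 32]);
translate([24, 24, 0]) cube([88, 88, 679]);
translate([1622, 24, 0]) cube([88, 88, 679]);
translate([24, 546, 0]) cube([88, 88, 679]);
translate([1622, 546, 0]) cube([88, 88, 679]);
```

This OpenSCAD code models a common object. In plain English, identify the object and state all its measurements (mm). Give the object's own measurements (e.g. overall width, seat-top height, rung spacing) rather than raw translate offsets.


A table: top 1734 mm (x) × 658 mm (y), 32 mm thick, upper face at z = 711 mm, on four 88×88 mm square legs, each inset 24 mm from the nearest pair of top edges from z = 0 to the bottom of the top.


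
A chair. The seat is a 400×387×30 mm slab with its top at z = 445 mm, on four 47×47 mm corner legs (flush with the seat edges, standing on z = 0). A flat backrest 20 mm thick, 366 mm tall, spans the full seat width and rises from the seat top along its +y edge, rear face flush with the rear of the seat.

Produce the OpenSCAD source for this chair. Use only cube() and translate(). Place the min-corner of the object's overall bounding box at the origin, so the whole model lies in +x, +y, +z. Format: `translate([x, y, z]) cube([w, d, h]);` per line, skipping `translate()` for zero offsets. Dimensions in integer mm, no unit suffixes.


translate([0, 0, 415]) cube([400, 387, 30]);
cube([47, 47, 415]);
translate([353, 0, 0]) cube([47, 47, 415]);
translate([0, 340, 0]) cube([47, 47, 415]);
translate([353, 340, 0]) cube([47, 47, 415]);
translate([0, 367, 445]) cube([400, 20, 366]);


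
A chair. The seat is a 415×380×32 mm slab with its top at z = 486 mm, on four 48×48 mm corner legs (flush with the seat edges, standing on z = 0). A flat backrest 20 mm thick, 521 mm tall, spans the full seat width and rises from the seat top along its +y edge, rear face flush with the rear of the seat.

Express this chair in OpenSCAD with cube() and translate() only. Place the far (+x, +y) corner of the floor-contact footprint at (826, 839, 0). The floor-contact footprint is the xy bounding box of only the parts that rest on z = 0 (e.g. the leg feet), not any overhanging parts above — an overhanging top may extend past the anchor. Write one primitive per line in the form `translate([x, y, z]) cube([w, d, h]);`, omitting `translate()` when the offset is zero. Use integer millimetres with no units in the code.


translate([411, 459, 454]) cube([415, 380, 32]);
translate([411, 459, 0]) cube([48, 48, 454]);
translate([778, 459, 0]) cube([48, 48, 454]);
translate([411, 791, 0]) cube([48, 48, 454]);
translate([778, 791, 0]) cube([48, 48, 454]);
translate([411, 819, 486]) cube([415, 20, 521]);


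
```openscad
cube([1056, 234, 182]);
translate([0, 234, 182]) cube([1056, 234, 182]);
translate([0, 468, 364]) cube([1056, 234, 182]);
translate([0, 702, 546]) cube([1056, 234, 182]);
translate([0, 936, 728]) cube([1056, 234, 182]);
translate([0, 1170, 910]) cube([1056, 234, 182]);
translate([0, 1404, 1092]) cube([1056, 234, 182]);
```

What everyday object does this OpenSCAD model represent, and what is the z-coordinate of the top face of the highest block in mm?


A staircase. The total rise is 1274 mm.

7 identical blocks, each offset up and back from the previous — a staircase. Each step is 182 mm tall and there are 7 of them, so the total rise is 7 × 182 = 1274 mm.


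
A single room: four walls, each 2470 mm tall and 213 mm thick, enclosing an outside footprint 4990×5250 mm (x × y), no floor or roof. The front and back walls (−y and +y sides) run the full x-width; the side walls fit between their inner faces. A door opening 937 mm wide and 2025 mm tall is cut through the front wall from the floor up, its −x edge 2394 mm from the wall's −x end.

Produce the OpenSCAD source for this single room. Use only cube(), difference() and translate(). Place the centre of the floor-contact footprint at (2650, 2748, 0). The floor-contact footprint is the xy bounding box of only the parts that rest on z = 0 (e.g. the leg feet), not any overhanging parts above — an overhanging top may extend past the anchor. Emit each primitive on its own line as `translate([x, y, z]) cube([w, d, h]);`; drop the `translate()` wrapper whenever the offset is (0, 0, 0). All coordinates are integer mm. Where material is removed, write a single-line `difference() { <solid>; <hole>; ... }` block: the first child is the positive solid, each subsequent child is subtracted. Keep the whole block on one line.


difference() { translate([155, 123, 0]) cube([4990, 213, 2470]); translate([2549, 123, 0]) cube([937, 213, 2025]); }
translate([155, 5160, 0]) cube([4990, 213, 2470]);
translate([155, 336, 0]) cube([213, 4824, 2470]);
translate([4932, 336, 0]) cube([213, 4824, 2470]);


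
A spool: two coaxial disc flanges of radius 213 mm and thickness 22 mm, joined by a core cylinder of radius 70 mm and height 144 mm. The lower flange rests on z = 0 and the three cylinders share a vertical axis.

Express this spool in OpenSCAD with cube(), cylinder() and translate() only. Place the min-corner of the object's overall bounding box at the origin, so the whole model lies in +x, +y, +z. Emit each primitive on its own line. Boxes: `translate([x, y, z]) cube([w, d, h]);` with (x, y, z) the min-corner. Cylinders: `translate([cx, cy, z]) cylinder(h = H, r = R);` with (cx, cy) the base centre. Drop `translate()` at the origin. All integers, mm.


translate([213, 213, 0]) cylinder(h = 22, r = 213);
translate([213, 213, 22]) cylinder(h = 144, r = 70);
translate([213, 213, 166]) cylinder(h = 22, r = 213);


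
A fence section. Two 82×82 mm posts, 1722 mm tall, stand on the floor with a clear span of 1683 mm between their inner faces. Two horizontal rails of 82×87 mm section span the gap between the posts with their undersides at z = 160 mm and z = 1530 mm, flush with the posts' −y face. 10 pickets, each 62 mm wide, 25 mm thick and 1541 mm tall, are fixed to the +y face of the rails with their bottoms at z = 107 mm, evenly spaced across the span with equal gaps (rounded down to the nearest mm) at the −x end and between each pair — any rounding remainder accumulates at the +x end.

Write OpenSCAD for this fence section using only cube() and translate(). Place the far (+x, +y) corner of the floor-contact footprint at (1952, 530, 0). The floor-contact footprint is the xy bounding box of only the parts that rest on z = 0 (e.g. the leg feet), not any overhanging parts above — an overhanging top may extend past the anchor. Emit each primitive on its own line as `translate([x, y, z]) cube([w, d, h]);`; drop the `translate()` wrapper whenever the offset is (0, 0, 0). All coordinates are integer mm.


translate([105, 448, 0]) cube([82, 82, 1722]);
translate([1870, 448, 0]) cube([82, 82, 1722]);
translate([187, 448, 160]) cube([1683, 82, 87]);
translate([187, 448, 1530]) cube([1683, 82, 87]);
translate([283, 530, 107]) cube([62, 25, 1541]);
translate([441, 530, 107]) cube([62, 25, 1541]);
translate([599, 530, 107]) cube([62, 25, 1541]);
translate([757, 530, 107]) cube([62, 25, 1541]);
translate([915, 530, 107]) cube([62, 25, 1541]);
translate([1073, 530, 107]) cube([62, 25, 1541]);
translate([1231, 530, 107]) cube([62, 25, 1541]);
translate([1389, 530, 107]) cube([62, 25, 1541]);
translate([1547, 530, 107]) cube([62, 25, 1541]);
translate([1705, 530, 107]) cube([62, 25, 1541]);


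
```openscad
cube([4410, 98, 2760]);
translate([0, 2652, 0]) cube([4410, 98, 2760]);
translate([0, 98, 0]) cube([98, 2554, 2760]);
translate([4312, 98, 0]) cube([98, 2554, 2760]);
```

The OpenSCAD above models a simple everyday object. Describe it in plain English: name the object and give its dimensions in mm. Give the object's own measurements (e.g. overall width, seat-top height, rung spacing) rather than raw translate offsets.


The wall frame of a small rectangular building: four walls, each 2760 mm tall and 98 mm thick, enclosing a footprint 4410 mm (x) by 2750 mm (y) outside-to-outside, with no floor or roof. The front and back walls (the −y and +y sides) span the full width; the two side walls fit between them.


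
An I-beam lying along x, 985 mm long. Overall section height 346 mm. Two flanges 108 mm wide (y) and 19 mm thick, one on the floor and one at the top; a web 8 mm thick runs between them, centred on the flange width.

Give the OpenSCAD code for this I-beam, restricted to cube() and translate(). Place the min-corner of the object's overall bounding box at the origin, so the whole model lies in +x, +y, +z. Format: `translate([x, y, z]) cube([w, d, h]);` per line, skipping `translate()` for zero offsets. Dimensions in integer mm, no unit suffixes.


cube([985, 108, 19]);
translate([0, 50, 19]) cube([985, 8, 308]);
translate([0, 0, 327]) cube([985, 108, 19]);


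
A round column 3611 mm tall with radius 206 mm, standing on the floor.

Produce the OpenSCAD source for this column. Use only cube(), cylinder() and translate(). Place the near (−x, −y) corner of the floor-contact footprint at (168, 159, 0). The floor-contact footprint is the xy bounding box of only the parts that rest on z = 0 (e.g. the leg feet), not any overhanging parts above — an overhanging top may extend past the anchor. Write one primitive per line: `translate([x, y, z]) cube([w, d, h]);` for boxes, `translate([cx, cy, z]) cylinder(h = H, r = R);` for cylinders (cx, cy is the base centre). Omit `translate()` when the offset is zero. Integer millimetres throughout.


translate([374, 365, 0]) cylinder(h = 3611, r = 206);


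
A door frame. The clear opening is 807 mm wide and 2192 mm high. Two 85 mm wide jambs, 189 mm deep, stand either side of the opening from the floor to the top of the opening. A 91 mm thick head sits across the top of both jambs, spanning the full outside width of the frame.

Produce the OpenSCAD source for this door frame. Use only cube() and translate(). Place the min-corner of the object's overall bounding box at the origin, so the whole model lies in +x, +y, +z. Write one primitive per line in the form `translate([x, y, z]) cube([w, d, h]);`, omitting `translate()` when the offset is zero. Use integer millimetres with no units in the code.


cube([85, 189, 2192]);
translate([892, 0, 0]) cube([85, 189, 2192]);
translate([0, 0, 2192]) cube([977, 189, 91]);


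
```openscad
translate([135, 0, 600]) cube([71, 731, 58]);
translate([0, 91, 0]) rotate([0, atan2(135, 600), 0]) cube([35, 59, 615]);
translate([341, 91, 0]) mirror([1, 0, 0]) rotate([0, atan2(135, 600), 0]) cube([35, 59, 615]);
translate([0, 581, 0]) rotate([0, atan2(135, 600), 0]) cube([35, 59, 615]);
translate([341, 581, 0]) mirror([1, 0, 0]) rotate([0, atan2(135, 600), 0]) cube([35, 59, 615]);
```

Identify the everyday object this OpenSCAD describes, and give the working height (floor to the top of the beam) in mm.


A sawhorse. The overall height is 658 mm.

A beam across two mirrored pairs of raked legs — a sawhorse. The beam's underside is at z = 600 (matching the legs' vertical rise in atan2(135, 600)) and the beam is 58 mm tall, so its top is at 600 + 58 = 658 mm. The raked legs top out at the beam's underside, so that is the highest point.


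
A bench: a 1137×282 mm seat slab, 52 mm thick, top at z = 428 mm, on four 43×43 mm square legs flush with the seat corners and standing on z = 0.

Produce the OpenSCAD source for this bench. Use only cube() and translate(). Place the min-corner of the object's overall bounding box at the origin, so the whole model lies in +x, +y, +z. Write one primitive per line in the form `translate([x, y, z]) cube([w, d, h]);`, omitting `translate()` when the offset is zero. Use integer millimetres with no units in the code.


translate([0, 0, 376]) cube([1137, 282, 52]);
cube([43, 43, 376]);
translate([0, 239, 0]) cube([43, 43, 376]);
translate([1094, 0, 0]) cube([43, 43, 376]);
translate([1094, 239, 0]) cube([43, 43, 376]);


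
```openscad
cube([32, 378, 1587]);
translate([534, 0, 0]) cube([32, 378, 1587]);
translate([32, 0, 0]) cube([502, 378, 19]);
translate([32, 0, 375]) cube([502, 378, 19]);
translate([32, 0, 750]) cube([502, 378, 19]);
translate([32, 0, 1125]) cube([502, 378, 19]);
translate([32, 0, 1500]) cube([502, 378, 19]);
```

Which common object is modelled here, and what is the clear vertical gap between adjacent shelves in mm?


A bookshelf. The clear shelf gap is 356 mm.

Two tall side panels with 5 horizontal boards between them — a bookshelf. The first two shelf undersides are at z = 0 and z = 375; with shelf thickness 19, the clear gap is 375 − 0 − 19 = 356 mm.


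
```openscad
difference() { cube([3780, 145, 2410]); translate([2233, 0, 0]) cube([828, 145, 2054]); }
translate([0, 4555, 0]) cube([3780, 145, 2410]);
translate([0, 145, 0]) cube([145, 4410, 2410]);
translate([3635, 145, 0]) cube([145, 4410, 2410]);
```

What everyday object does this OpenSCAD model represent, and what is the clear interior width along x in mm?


A single room. The interior width is 3490 mm.

Four walls enclosing a rectangle with a door in the front wall — a room. Outside width 3780 minus two 145 mm walls gives 3490 mm.


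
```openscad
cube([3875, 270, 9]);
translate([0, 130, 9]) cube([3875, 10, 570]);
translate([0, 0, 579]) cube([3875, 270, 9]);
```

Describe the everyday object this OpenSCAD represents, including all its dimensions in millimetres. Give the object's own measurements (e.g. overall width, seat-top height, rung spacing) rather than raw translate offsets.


An I-beam lying along x, 3875 mm long. Overall section height 588 mm. Two flanges 270 mm wide (y) and 9 mm thick, one on the floor and one at the top; a web 10 mm thick runs between them, centred on the flange width.


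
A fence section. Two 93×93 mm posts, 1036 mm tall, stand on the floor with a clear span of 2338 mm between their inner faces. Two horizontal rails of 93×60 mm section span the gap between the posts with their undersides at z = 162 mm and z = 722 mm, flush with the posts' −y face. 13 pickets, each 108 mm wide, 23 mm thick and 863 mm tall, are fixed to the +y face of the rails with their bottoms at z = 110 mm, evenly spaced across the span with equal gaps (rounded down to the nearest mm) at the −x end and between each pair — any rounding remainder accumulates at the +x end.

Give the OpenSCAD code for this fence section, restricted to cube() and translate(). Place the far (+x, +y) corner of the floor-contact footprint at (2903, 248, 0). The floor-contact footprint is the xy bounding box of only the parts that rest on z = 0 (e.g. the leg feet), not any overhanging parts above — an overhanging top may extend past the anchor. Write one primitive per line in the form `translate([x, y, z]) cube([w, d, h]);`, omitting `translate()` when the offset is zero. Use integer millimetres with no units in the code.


translate([379, 155, 0]) cube([93, 93, 1036]);
translate([2810, 155, 0]) cube([93, 93, 1036]);
translate([472, 155, 162]) cube([2338, 93, 60]);
translate([472, 155, 722]) cube([2338, 93, 60]);
translate([538, 248, 110]) cube([108, 23, 863]);
translate([712, 248, 110]) cube([108, 23, 863]);
translate([886, 248, 110]) cube([108, 23, 863]);
translate([1060, 248, 110]) cube([108, 23, 863]);
translate([1234, 248, 110]) cube([108, 23, 863]);
translate([1408, 248, 110]) cube([108, 23, 863]);
translate([1582, 248, 110]) cube([108, 23, 863]);
translate([1756, 248, 110]) cube([108, 23, 863]);
translate([1930, 248, 110]) cube([108, 23, 863]);
translate([2104, 248, 110]) cube([108, 23, 863]);
translate([2278, 248, 110]) cube([108, 23, 863]);
translate([2452, 248, 110]) cube([108, 23, 863]);
translate([2626, 248, 110]) cube([108, 23, 863]);
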